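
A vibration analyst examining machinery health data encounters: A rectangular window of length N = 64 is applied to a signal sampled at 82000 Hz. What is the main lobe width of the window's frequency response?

For a rectangular window of length N,
the main lobe width in frequency is 2*f_s/N.
= 2*82000/64 = 5125/2 Hz
This determines the minimum frequency separation for resolving two sinusoids.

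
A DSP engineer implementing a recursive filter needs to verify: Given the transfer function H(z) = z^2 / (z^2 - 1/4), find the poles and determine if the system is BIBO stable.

Poles are roots of the denominator: z^2 - 1/4 = 0.
Quadratic formula: z = [-(0) +/- sqrt((0)^2 - 4*(-1/4))] / 2
Discriminant = 0 + 1 = 1; sqrt = 1.
z = (0 +/- 1) / 2 => z = 1/2 or z = -1/2.
|p1| = 1/2, |p2| = 1/2.
For BIBO stability, all poles must lie inside the unit circle (|p| < 1).
System is STABLE since both |p| < 1.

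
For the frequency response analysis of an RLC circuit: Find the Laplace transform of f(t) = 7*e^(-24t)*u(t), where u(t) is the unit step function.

Standard Laplace transform pair:
e^(-at)*u(t) <-> 1/(s+a)
With a = 24: L{7*e^(-24t)*u(t)} = 7/(s+24), ROC: Re(s) > -24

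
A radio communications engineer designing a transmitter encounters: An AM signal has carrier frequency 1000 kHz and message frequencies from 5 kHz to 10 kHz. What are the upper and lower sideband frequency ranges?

Upper sideband (USB) = fc + [fm_low, fm_high] = 1000 + [5, 10] = [1005, 1010] kHz
Lower sideband (LSB) = fc - [fm_high, fm_low] = 1000 - [10, 5] = [990, 995] kHz
Total occupied spectrum: 990 kHz to 1010 kHz (plus carrier at 1000 kHz)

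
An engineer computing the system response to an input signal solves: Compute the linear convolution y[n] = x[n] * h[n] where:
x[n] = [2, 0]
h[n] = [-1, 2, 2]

y[n] = sum_k x[k]*h[n-k]. Output length = len(x) + len(h) - 1 = 2 + 3 - 1 = 4.
y[0] = 2*-1 = -2
y[1] = 0*-1 + 2*2 = 4
y[2] = 0*2 + 2*2 = 4
y[3] = 0*2 = 0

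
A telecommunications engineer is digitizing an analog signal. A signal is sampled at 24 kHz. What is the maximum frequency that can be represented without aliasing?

The maximum frequency that can be represented without aliasing
is the Nyquist frequency: f_max = f_s / 2 = 24 kHz / 2 = 12 kHz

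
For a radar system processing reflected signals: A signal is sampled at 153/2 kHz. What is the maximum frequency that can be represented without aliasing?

The maximum frequency that can be represented without aliasing
is the Nyquist frequency: f_max = f_s / 2 = 153/2 kHz / 2 = 153/4 kHz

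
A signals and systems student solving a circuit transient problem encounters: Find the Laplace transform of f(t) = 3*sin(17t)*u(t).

Standard pair: sin(wt)*u(t) <-> w/(s^2+w^2)
With w = 17: L{3*sin(17t)*u(t)} = 51/(s^2+289)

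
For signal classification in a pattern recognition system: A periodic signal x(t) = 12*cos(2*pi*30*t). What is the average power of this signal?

Average power of A*cos(wt) is A^2/2.
P = 12^2 / 2 = 144/2 = 72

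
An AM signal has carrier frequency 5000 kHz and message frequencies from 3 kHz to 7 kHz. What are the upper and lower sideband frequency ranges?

Upper sideband (USB) = fc + [fm_low, fm_high] = 5000 + [3, 7] = [5003, 5007] kHz
Lower sideband (LSB) = fc - [fm_high, fm_low] = 5000 - [7, 3] = [4993, 4997] kHz
Total occupied spectrum: 4993 kHz to 5007 kHz (plus carrier at 5000 kHz)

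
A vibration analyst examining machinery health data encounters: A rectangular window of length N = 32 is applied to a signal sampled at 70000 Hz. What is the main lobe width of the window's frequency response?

For a rectangular window of length N,
the main lobe width in frequency is 2*f_s/N.
= 2*70000/32 = 4375 Hz
This determines the minimum frequency separation for resolving two sinusoids.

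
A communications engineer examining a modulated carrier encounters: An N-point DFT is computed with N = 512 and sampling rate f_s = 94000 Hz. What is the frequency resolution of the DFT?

DFT frequency resolution = f_s / N
= 94000 / 512 = 5875/32 Hz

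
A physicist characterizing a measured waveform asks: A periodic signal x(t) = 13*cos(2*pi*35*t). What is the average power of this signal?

Average power of A*cos(wt) is A^2/2.
P = 13^2 / 2 = 169/2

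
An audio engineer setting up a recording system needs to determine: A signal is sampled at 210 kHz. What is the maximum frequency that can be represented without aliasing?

The maximum frequency that can be represented without aliasing
is the Nyquist frequency: f_max = f_s / 2 = 210 kHz / 2 = 105 kHz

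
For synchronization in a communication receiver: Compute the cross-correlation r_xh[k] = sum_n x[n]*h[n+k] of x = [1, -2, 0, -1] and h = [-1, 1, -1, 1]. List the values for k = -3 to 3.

Both sequences indexed from 0 and zero outside their support.
Lags with overlap: k = -3 to 3.
  r_xh[-3] = x[3]*h[0] = 1
  r_xh[-2] = x[2]*h[0] + x[3]*h[1] = -1
  r_xh[-1] = x[1]*h[0] + x[2]*h[1] + x[3]*h[2] = 3
  r_xh[0] = x[0]*h[0] + x[1]*h[1] + x[2]*h[2] + x[3]*h[3] = -4
  r_xh[1] = x[0]*h[1] + x[1]*h[2] + x[2]*h[3] = 3
  r_xh[2] = x[0]*h[2] + x[1]*h[3] = -3
  r_xh[3] = x[0]*h[3] = 1
r_xh = [1, -1, 3, -4, 3, -3, 1] (for k = -3, ..., 3)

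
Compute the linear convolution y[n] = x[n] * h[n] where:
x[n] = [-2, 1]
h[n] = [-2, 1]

y[n] = sum_k x[k]*h[n-k]. Output length = len(x) + len(h) - 1 = 2 + 2 - 1 = 3.
y[0] = -2*-2 = 4
y[1] = 1*-2 + -2*1 = -4
y[2] = 1*1 = 1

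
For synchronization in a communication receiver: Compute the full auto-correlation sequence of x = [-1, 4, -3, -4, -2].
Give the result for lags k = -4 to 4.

r_xx[k] = sum_m x[m]*x[m+k], indexed from 0, for k = -4 to 4:
  r_xx[-4] = x[4]*x[0] = 2
  r_xx[-3] = x[3]*x[0] + x[4]*x[1] = -4
  r_xx[-2] = x[2]*x[0] + x[3]*x[1] + x[4]*x[2] = -7
  r_xx[-1] = x[1]*x[0] + x[2]*x[1] + x[3]*x[2] + x[4]*x[3] = 4
  r_xx[0] = x[0]*x[0] + x[1]*x[1] + x[2]*x[2] + x[3]*x[3] + x[4]*x[4] = 46
  r_xx[1] = x[0]*x[1] + x[1]*x[2] + x[2]*x[3] + x[3]*x[4] = 4
  r_xx[2] = x[0]*x[2] + x[1]*x[3] + x[2]*x[4] = -7
  r_xx[3] = x[0]*x[3] + x[1]*x[4] = -4
  r_xx[4] = x[0]*x[4] = 2
r_xx = [2, -4, -7, 4, 46, 4, -7, -4, 2]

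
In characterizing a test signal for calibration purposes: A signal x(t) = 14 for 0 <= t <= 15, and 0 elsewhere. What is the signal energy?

Energy = integral of |x(t)|^2 dt over the signal duration
= 14^2 * 15 = 196 * 15 = 2940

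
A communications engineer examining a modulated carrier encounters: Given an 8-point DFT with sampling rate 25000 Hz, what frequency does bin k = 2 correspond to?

The frequency of DFT bin k is: f_k = k * f_s / N
f_2 = 2 * 25000 / 8 = 6250 Hz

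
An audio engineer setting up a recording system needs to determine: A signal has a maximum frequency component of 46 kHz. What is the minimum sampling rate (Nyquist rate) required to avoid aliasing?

By the Nyquist-Shannon sampling theorem,
the minimum sampling rate (Nyquist rate) must be at least 2 * f_max.
Nyquist rate = 2 * 46 kHz = 92 kHz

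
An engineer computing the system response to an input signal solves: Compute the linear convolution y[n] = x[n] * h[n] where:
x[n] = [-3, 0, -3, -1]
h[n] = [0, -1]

y[n] = sum_k x[k]*h[n-k]. Output length = len(x) + len(h) - 1 = 4 + 2 - 1 = 5.
y[0] = -3*0 = 0
y[1] = 0*0 + -3*-1 = 3
y[2] = -3*0 + 0*-1 = 0
y[3] = -1*0 + -3*-1 = 3
y[4] = -1*-1 = 1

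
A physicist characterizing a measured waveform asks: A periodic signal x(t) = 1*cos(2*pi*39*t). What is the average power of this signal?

Average power of A*cos(wt) is A^2/2.
P = 1^2 / 2 = 1/2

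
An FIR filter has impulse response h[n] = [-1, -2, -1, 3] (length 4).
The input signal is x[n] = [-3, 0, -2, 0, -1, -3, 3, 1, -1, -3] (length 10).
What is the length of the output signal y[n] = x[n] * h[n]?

For linear convolution, the output length is:
len(y) = len(x) + len(h) - 1 = 10 + 4 - 1 = 13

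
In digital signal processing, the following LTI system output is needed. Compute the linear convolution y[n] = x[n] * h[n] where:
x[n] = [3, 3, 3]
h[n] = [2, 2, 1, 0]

y[n] = sum_k x[k]*h[n-k]. Output length = len(x) + len(h) - 1 = 3 + 4 - 1 = 6.
y[0] = 3*2 = 6
y[1] = 3*2 + 3*2 = 12
y[2] = 3*2 + 3*2 + 3*1 = 15
y[3] = 3*2 + 3*1 + 3*0 = 9
y[4] = 3*1 + 3*0 = 3
y[5] = 3*0 = 0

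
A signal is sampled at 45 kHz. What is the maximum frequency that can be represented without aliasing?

The maximum frequency that can be represented without aliasing
is the Nyquist frequency: f_max = f_s / 2 = 45 kHz / 2 = 45/2 kHz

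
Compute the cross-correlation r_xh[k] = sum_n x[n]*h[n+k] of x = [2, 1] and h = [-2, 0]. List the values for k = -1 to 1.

Both sequences indexed from 0 and zero outside their support.
Lags with overlap: k = -1 to 1.
  r_xh[-1] = x[1]*h[0] = -2
  r_xh[0] = x[0]*h[0] + x[1]*h[1] = -4
  r_xh[1] = x[0]*h[1] = 0
r_xh = [-2, -4, 0] (for k = -1, ..., 1)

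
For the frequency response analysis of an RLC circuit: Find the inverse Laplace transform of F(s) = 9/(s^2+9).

Standard pair: w/(s^2+w^2) <-> sin(wt)*u(t)
Recognize w^2 = 9, so w = 3; numerator 9 = 3*3.
f(t) = 3*sin(3t)*u(t)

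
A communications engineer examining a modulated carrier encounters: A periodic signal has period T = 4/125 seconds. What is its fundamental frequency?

The fundamental frequency is the reciprocal of the period.
f = 1/T = 1/(4/125) = 125/4 Hz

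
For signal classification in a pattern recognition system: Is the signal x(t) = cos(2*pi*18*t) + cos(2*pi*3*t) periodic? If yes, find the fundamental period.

f1 = 18 Hz, f2 = 3 Hz
Period T1 = 1/18, T2 = 1/3
Ratio T1/T2 = 3/18, which is rational.
The signal is periodic with fundamental period T = 1/GCD(18,3) = 1/3 s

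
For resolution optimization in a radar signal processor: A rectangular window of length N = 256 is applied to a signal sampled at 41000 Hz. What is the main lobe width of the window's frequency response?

For a rectangular window of length N,
the main lobe width in frequency is 2*f_s/N.
= 2*41000/256 = 5125/16 Hz
This determines the minimum frequency separation for resolving two sinusoids.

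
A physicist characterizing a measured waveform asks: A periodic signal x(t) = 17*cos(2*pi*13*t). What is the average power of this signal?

Average power of A*cos(wt) is A^2/2.
P = 17^2 / 2 = 289/2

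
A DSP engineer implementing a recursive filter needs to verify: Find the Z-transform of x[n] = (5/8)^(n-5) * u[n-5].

Time-shifting property: if X(z) = Z{x[n]}, then Z{x[n-d]} = z^(-d) * X(z)
X(z) = z/(z - 5/8) for x[n] = (5/8)^n * u[n]
Z{x[n-5]} = z^(-5) * z/(z - 5/8) = z^(-4)/(z - 5/8)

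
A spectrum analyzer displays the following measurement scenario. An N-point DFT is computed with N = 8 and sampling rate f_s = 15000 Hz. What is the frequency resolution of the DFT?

DFT frequency resolution = f_s / N
= 15000 / 8 = 1875 Hz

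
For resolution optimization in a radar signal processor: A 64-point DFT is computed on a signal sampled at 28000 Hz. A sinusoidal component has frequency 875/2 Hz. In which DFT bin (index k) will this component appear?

DFT frequency resolution = f_s/N = 28000/64 = 875/2 Hz
Bin index k = f_signal / resolution = 875/2 / 875/2 = 1
The signal frequency 875/2 Hz falls in DFT bin k = 1.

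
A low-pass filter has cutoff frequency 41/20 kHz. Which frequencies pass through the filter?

A low-pass filter passes all frequencies below the cutoff frequency 41/20 kHz and attenuates higher frequencies.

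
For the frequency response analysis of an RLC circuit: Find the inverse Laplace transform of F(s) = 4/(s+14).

Standard pair: k/(s+a) <-> k*e^(-at)*u(t)
With k=4, a=14: f(t) = 4*e^(-14t)*u(t)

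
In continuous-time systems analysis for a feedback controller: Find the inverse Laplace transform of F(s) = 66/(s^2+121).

Standard pair: w/(s^2+w^2) <-> sin(wt)*u(t)
Recognize w^2 = 121, so w = 11; numerator 66 = 6*11.
f(t) = 6*sin(11t)*u(t)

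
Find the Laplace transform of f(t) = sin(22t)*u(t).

Standard pair: sin(wt)*u(t) <-> w/(s^2+w^2)
With w = 22: L{sin(22t)*u(t)} = 22/(s^2+484)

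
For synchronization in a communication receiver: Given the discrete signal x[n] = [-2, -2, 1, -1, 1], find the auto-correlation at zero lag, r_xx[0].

The auto-correlation at zero lag r_xx[0] equals the signal energy.
r_xx[0] = sum of x[n]^2 = (-2)^2 + (-2)^2 + 1^2 + (-1)^2 + 1^2
= 4 + 4 + 1 + 1 + 1 = 11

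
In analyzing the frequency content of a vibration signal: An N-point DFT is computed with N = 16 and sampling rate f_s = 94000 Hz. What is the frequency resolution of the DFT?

DFT frequency resolution = f_s / N
= 94000 / 16 = 5875 Hz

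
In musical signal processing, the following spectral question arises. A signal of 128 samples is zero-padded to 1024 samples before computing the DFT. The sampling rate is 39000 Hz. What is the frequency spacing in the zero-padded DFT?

Original DFT: N = 128, resolution = f_s/N = 39000/128 = 4875/16 Hz
Zero-padded DFT: N = 1024, resolution = f_s/N = 39000/1024 = 4875/128 Hz
Zero-padding interpolates the spectrum (finer frequency grid)
but does NOT improve the true spectral resolution (ability to resolve close frequencies).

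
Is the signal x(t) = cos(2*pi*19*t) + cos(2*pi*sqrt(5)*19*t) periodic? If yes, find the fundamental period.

f1 = 19 Hz, f2 = 19*sqrt(5) Hz
Ratio f2/f1 = sqrt(5), which is irrational.
Since the frequency ratio is irrational, no common period exists.
The signal is not periodic.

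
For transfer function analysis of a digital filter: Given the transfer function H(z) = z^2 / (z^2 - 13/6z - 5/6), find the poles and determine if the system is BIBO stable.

Poles are roots of the denominator: z^2 - 13/6z - 5/6 = 0.
Quadratic formula: z = [-(-13/6) +/- sqrt((-13/6)^2 - 4*(-5/6))] / 2
Discriminant = 169/36 + 10/3 = 289/36; sqrt = 17/6.
z = (13/6 +/- 17/6) / 2 => z = 5/2 or z = -1/3.
|p1| = 5/2, |p2| = 1/3.
For BIBO stability, all poles must lie inside the unit circle (|p| < 1).
System is UNSTABLE since at least one |p| >= 1.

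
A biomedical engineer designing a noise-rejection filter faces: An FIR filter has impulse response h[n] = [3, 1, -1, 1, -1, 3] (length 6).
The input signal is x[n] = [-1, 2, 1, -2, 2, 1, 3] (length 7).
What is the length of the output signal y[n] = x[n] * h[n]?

For linear convolution, the output length is:
len(y) = len(x) + len(h) - 1 = 7 + 6 - 1 = 12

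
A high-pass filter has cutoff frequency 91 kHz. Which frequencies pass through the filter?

A high-pass filter passes all frequencies above the cutoff frequency 91 kHz and attenuates lower frequencies.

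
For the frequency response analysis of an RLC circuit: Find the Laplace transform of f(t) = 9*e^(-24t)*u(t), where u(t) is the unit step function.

Standard Laplace transform pair:
e^(-at)*u(t) <-> 1/(s+a)
With a = 24: L{9*e^(-24t)*u(t)} = 9/(s+24), ROC: Re(s) > -24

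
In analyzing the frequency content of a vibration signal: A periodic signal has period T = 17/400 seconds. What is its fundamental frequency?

The fundamental frequency is the reciprocal of the period.
f = 1/T = 1/(17/400) = 400/17 Hz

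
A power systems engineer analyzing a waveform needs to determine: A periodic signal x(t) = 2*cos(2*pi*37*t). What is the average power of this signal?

Average power of A*cos(wt) is A^2/2.
P = 2^2 / 2 = 4/2 = 2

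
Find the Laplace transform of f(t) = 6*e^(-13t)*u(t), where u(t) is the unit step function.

Standard Laplace transform pair:
e^(-at)*u(t) <-> 1/(s+a)
With a = 13: L{6*e^(-13t)*u(t)} = 6/(s+13), ROC: Re(s) > -13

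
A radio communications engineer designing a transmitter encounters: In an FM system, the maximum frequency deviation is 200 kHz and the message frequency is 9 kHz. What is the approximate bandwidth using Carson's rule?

Carson's rule: BW = 2*(delta_f + f_m)
= 2*(200 + 9) kHz = 418 kHz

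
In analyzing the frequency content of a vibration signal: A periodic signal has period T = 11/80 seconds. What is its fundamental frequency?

The fundamental frequency is the reciprocal of the period.
f = 1/T = 1/(11/80) = 80/11 Hz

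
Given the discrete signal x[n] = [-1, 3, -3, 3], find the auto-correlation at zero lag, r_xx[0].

The auto-correlation at zero lag r_xx[0] equals the signal energy.
r_xx[0] = sum of x[n]^2 = (-1)^2 + 3^2 + (-3)^2 + 3^2
= 1 + 9 + 9 + 9 = 28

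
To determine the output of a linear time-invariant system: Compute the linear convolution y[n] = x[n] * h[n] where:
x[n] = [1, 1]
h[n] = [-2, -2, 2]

y[n] = sum_k x[k]*h[n-k]. Output length = len(x) + len(h) - 1 = 2 + 3 - 1 = 4.
y[0] = 1*-2 = -2
y[1] = 1*-2 + 1*-2 = -4
y[2] = 1*-2 + 1*2 = 0
y[3] = 1*2 = 2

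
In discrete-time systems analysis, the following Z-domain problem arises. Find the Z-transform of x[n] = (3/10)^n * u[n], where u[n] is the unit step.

The Z-transform of a^n * u[n] is z/(z-a) for |z| > |a|.
Here a = 3/10, so X(z) = z/(z - (3/10)) = 10z/(10z - 3)
ROC: |z| > 3/10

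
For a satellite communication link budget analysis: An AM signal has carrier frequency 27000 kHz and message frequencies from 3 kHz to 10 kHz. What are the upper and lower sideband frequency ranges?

Upper sideband (USB) = fc + [fm_low, fm_high] = 27000 + [3, 10] = [27003, 27010] kHz
Lower sideband (LSB) = fc - [fm_high, fm_low] = 27000 - [10, 3] = [26990, 26997] kHz
Total occupied spectrum: 26990 kHz to 27010 kHz (plus carrier at 27000 kHz)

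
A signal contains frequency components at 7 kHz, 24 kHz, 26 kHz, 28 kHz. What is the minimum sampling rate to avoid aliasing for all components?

The highest frequency component is f_max = 28 kHz.
Nyquist rate = 2 * f_max = 2 * 28 kHz = 56 kHz.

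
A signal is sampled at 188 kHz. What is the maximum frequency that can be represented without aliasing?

The maximum frequency that can be represented without aliasing
is the Nyquist frequency: f_max = f_s / 2 = 188 kHz / 2 = 94 kHz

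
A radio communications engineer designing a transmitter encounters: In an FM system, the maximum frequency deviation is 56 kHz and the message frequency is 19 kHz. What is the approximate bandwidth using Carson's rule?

Carson's rule: BW = 2*(delta_f + f_m)
= 2*(56 + 19) kHz = 150 kHz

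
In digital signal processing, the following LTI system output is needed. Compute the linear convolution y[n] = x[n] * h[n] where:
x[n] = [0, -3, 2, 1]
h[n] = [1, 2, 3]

y[n] = sum_k x[k]*h[n-k]. Output length = len(x) + len(h) - 1 = 4 + 3 - 1 = 6.
y[0] = 0*1 = 0
y[1] = -3*1 + 0*2 = -3
y[2] = 2*1 + -3*2 + 0*3 = -4
y[3] = 1*1 + 2*2 + -3*3 = -4
y[4] = 1*2 + 2*3 = 8
y[5] = 1*3 = 3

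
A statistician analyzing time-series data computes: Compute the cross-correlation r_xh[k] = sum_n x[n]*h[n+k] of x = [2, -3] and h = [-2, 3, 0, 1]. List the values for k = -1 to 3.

Both sequences indexed from 0 and zero outside their support.
Lags with overlap: k = -1 to 3.
  r_xh[-1] = x[1]*h[0] = 6
  r_xh[0] = x[0]*h[0] + x[1]*h[1] = -13
  r_xh[1] = x[0]*h[1] + x[1]*h[2] = 6
  r_xh[2] = x[0]*h[2] + x[1]*h[3] = -3
  r_xh[3] = x[0]*h[3] = 2
r_xh = [6, -13, 6, -3, 2] (for k = -1, ..., 3)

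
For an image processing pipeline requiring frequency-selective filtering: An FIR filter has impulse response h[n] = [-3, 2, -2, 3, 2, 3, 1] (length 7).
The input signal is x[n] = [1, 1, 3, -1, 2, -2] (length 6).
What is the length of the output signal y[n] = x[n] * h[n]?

For linear convolution, the output length is:
len(y) = len(x) + len(h) - 1 = 6 + 7 - 1 = 12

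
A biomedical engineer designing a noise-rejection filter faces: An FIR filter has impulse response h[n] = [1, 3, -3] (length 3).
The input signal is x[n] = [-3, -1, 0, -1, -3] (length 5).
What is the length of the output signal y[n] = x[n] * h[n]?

For linear convolution, the output length is:
len(y) = len(x) + len(h) - 1 = 5 + 3 - 1 = 7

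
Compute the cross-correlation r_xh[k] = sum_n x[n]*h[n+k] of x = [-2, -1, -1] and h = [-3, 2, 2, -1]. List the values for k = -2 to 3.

Both sequences indexed from 0 and zero outside their support.
Lags with overlap: k = -2 to 3.
  r_xh[-2] = x[2]*h[0] = 3
  r_xh[-1] = x[1]*h[0] + x[2]*h[1] = 1
  r_xh[0] = x[0]*h[0] + x[1]*h[1] + x[2]*h[2] = 2
  r_xh[1] = x[0]*h[1] + x[1]*h[2] + x[2]*h[3] = -5
  r_xh[2] = x[0]*h[2] + x[1]*h[3] = -3
  r_xh[3] = x[0]*h[3] = 2
r_xh = [3, 1, 2, -5, -3, 2] (for k = -2, ..., 3)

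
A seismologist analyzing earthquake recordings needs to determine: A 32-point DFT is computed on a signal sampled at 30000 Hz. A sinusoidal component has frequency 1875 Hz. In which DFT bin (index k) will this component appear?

DFT frequency resolution = f_s/N = 30000/32 = 1875/2 Hz
Bin index k = f_signal / resolution = 1875 / 1875/2 = 2
The signal frequency 1875 Hz falls in DFT bin k = 2.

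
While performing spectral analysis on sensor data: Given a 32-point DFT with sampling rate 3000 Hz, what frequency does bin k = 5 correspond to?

The frequency of DFT bin k is: f_k = k * f_s / N
f_5 = 5 * 3000 / 32 = 1875/4 Hz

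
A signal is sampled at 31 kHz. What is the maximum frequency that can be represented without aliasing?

The maximum frequency that can be represented without aliasing
is the Nyquist frequency: f_max = f_s / 2 = 31 kHz / 2 = 31/2 kHz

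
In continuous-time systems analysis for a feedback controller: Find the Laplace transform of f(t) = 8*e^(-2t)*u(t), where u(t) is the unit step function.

Standard Laplace transform pair:
e^(-at)*u(t) <-> 1/(s+a)
With a = 2: L{8*e^(-2t)*u(t)} = 8/(s+2), ROC: Re(s) > -2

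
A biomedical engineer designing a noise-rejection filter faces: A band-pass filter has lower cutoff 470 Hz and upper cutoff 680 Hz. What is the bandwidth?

Bandwidth = f_high - f_low
= 680 Hz - 470 Hz = 210 Hz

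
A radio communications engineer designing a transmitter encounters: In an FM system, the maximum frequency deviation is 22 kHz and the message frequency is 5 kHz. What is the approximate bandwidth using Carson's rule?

Carson's rule: BW = 2*(delta_f + f_m)
= 2*(22 + 5) kHz = 54 kHz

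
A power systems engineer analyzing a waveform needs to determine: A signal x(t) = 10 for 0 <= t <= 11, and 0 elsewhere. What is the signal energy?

Energy = integral of |x(t)|^2 dt over the signal duration
= 10^2 * 11 = 100 * 11 = 1100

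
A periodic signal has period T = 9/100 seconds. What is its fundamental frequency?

The fundamental frequency is the reciprocal of the period.
f = 1/T = 1/(9/100) = 100/9 Hz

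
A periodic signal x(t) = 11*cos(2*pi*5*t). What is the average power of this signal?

Average power of A*cos(wt) is A^2/2.
P = 11^2 / 2 = 121/2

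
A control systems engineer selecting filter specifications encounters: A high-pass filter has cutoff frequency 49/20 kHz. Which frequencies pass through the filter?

A high-pass filter passes all frequencies above the cutoff frequency 49/20 kHz and attenuates lower frequencies.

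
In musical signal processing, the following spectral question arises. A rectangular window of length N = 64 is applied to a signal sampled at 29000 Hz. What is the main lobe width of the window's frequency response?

For a rectangular window of length N,
the main lobe width in frequency is 2*f_s/N.
= 2*29000/64 = 3625/4 Hz
This determines the minimum frequency separation for resolving two sinusoids.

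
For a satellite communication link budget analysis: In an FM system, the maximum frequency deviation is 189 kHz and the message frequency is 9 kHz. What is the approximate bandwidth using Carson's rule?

Carson's rule: BW = 2*(delta_f + f_m)
= 2*(189 + 9) kHz = 396 kHz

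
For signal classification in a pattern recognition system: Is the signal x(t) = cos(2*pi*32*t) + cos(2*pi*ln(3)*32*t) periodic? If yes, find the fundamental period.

f1 = 32 Hz, f2 = 32*ln(3) Hz
Ratio f2/f1 = ln(3), which is irrational.
Since the frequency ratio is irrational, no common period exists.
The signal is not periodic.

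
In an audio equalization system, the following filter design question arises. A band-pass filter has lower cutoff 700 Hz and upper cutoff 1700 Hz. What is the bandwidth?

Bandwidth = f_high - f_low
= 1700 Hz - 700 Hz = 1000 Hz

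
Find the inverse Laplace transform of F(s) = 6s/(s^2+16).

Standard pair: s/(s^2+w^2) <-> cos(wt)*u(t)
With k=6, w=4: f(t) = 6*cos(4t)*u(t)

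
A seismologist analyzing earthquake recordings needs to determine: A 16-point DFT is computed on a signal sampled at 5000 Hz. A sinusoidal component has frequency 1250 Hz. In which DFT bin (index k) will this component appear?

DFT frequency resolution = f_s/N = 5000/16 = 625/2 Hz
Bin index k = f_signal / resolution = 1250 / 625/2 = 4
The signal frequency 1250 Hz falls in DFT bin k = 4.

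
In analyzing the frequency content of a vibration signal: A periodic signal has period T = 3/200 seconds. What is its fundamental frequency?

The fundamental frequency is the reciprocal of the period.
f = 1/T = 1/(3/200) = 200/3 Hz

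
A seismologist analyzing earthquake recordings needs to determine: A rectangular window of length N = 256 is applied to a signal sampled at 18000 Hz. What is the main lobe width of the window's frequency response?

For a rectangular window of length N,
the main lobe width in frequency is 2*f_s/N.
= 2*18000/256 = 1125/8 Hz
This determines the minimum frequency separation for resolving two sinusoids.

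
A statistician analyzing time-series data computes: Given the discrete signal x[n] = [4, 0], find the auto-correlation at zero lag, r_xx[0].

The auto-correlation at zero lag r_xx[0] equals the signal energy.
r_xx[0] = sum of x[n]^2 = 4^2 + 0^2
= 16 + 0 = 16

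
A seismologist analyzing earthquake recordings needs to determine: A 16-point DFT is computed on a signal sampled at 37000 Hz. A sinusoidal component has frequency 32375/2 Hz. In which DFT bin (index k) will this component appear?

DFT frequency resolution = f_s/N = 37000/16 = 4625/2 Hz
Bin index k = f_signal / resolution = 32375/2 / 4625/2 = 7
The signal frequency 32375/2 Hz falls in DFT bin k = 7.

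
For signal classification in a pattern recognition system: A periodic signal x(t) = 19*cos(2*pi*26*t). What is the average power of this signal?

Average power of A*cos(wt) is A^2/2.
P = 19^2 / 2 = 361/2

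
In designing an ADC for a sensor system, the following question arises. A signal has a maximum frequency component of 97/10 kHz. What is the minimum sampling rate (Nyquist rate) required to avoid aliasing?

By the Nyquist-Shannon sampling theorem,
the minimum sampling rate (Nyquist rate) must be at least 2 * f_max.
Nyquist rate = 2 * 97/10 kHz = 97/5 kHz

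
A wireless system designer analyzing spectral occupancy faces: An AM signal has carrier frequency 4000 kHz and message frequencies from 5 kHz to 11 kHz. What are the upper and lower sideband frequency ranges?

Upper sideband (USB) = fc + [fm_low, fm_high] = 4000 + [5, 11] = [4005, 4011] kHz
Lower sideband (LSB) = fc - [fm_high, fm_low] = 4000 - [11, 5] = [3989, 3995] kHz
Total occupied spectrum: 3989 kHz to 4011 kHz (plus carrier at 4000 kHz)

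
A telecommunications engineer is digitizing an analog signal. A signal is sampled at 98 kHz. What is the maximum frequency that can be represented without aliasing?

The maximum frequency that can be represented without aliasing
is the Nyquist frequency: f_max = f_s / 2 = 98 kHz / 2 = 49 kHz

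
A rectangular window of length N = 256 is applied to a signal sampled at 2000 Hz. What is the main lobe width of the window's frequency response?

For a rectangular window of length N,
the main lobe width in frequency is 2*f_s/N.
= 2*2000/256 = 125/8 Hz
This determines the minimum frequency separation for resolving two sinusoids.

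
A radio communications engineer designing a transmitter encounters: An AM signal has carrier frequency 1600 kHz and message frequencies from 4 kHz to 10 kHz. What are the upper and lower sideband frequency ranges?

Upper sideband (USB) = fc + [fm_low, fm_high] = 1600 + [4, 10] = [1604, 1610] kHz
Lower sideband (LSB) = fc - [fm_high, fm_low] = 1600 - [10, 4] = [1590, 1596] kHz
Total occupied spectrum: 1590 kHz to 1610 kHz (plus carrier at 1600 kHz)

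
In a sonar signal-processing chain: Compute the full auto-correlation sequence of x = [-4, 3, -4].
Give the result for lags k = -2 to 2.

r_xx[k] = sum_m x[m]*x[m+k], indexed from 0, for k = -2 to 2:
  r_xx[-2] = x[2]*x[0] = 16
  r_xx[-1] = x[1]*x[0] + x[2]*x[1] = -24
  r_xx[0] = x[0]*x[0] + x[1]*x[1] + x[2]*x[2] = 41
  r_xx[1] = x[0]*x[1] + x[1]*x[2] = -24
  r_xx[2] = x[0]*x[2] = 16
r_xx = [16, -24, 41, -24, 16]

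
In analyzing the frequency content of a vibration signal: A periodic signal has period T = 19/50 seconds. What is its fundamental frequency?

The fundamental frequency is the reciprocal of the period.
f = 1/T = 1/(19/50) = 50/19 Hz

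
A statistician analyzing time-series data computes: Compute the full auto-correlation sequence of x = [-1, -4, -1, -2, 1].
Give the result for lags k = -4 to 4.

r_xx[k] = sum_m x[m]*x[m+k], indexed from 0, for k = -4 to 4:
  r_xx[-4] = x[4]*x[0] = -1
  r_xx[-3] = x[3]*x[0] + x[4]*x[1] = -2
  r_xx[-2] = x[2]*x[0] + x[3]*x[1] + x[4]*x[2] = 8
  r_xx[-1] = x[1]*x[0] + x[2]*x[1] + x[3]*x[2] + x[4]*x[3] = 8
  r_xx[0] = x[0]*x[0] + x[1]*x[1] + x[2]*x[2] + x[3]*x[3] + x[4]*x[4] = 23
  r_xx[1] = x[0]*x[1] + x[1]*x[2] + x[2]*x[3] + x[3]*x[4] = 8
  r_xx[2] = x[0]*x[2] + x[1]*x[3] + x[2]*x[4] = 8
  r_xx[3] = x[0]*x[3] + x[1]*x[4] = -2
  r_xx[4] = x[0]*x[4] = -1
r_xx = [-1, -2, 8, 8, 23, 8, 8, -2, -1]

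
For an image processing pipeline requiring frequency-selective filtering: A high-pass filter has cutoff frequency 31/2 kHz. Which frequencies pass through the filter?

A high-pass filter passes all frequencies above the cutoff frequency 31/2 kHz and attenuates lower frequencies.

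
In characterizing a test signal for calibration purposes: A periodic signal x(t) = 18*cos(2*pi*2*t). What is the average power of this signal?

Average power of A*cos(wt) is A^2/2.
P = 18^2 / 2 = 324/2 = 162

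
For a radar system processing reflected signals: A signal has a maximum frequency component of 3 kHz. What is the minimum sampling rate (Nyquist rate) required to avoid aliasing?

By the Nyquist-Shannon sampling theorem,
the minimum sampling rate (Nyquist rate) must be at least 2 * f_max.
Nyquist rate = 2 * 3 kHz = 6 kHz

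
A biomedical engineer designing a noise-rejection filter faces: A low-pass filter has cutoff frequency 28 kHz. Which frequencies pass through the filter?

A low-pass filter passes all frequencies below the cutoff frequency 28 kHz and attenuates higher frequencies.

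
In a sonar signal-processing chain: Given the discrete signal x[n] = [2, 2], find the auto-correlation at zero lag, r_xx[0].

The auto-correlation at zero lag r_xx[0] equals the signal energy.
r_xx[0] = sum of x[n]^2 = 2^2 + 2^2
= 4 + 4 = 8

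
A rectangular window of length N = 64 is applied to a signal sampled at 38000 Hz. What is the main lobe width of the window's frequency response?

For a rectangular window of length N,
the main lobe width in frequency is 2*f_s/N.
= 2*38000/64 = 2375/2 Hz
This determines the minimum frequency separation for resolving two sinusoids.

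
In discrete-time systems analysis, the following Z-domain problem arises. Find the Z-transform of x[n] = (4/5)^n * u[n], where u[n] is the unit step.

The Z-transform of a^n * u[n] is z/(z-a) for |z| > |a|.
Here a = 4/5, so X(z) = z/(z - (4/5)) = 5z/(5z - 4)
ROC: |z| > 4/5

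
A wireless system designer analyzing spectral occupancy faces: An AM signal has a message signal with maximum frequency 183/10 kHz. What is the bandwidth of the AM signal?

In AM (double-sideband), the bandwidth is twice the message frequency.
BW = 2 * f_m = 2 * 183/10 kHz = 183/5 kHz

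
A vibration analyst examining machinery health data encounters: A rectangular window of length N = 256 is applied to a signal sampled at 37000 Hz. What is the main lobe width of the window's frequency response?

For a rectangular window of length N,
the main lobe width in frequency is 2*f_s/N.
= 2*37000/256 = 4625/16 Hz
This determines the minimum frequency separation for resolving two sinusoids.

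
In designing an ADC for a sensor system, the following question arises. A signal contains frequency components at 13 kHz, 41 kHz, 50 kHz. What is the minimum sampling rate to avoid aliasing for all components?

The highest frequency component is f_max = 50 kHz.
Nyquist rate = 2 * f_max = 2 * 50 kHz = 100 kHz.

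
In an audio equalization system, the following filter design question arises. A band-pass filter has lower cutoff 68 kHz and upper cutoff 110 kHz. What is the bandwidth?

Bandwidth = f_high - f_low
= 110 kHz - 68 kHz = 42 kHz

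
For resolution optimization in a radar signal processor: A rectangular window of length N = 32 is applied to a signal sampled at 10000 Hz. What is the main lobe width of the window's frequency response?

For a rectangular window of length N,
the main lobe width in frequency is 2*f_s/N.
= 2*10000/32 = 625 Hz
This determines the minimum frequency separation for resolving two sinusoids.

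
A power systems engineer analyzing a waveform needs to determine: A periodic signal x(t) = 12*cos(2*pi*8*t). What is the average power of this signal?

Average power of A*cos(wt) is A^2/2.
P = 12^2 / 2 = 144/2 = 72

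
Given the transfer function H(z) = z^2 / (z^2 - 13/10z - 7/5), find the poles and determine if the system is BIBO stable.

Poles are roots of the denominator: z^2 - 13/10z - 7/5 = 0.
Quadratic formula: z = [-(-13/10) +/- sqrt((-13/10)^2 - 4*(-7/5))] / 2
Discriminant = 169/100 + 28/5 = 729/100; sqrt = 27/10.
z = (13/10 +/- 27/10) / 2 => z = 2 or z = -7/10.
|p1| = 2, |p2| = 7/10.
For BIBO stability, all poles must lie inside the unit circle (|p| < 1).
System is UNSTABLE since at least one |p| >= 1.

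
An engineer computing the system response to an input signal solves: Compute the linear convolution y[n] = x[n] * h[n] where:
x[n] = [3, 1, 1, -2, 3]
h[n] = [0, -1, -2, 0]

y[n] = sum_k x[k]*h[n-k]. Output length = len(x) + len(h) - 1 = 5 + 4 - 1 = 8.
y[0] = 3*0 = 0
y[1] = 1*0 + 3*-1 = -3
y[2] = 1*0 + 1*-1 + 3*-2 = -7
y[3] = -2*0 + 1*-1 + 1*-2 + 3*0 = -3
y[4] = 3*0 + -2*-1 + 1*-2 + 1*0 = 0
y[5] = 3*-1 + -2*-2 + 1*0 = 1
y[6] = 3*-2 + -2*0 = -6
y[7] = 3*0 = 0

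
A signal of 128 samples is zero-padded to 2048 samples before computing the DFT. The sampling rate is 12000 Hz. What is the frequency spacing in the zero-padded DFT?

Original DFT: N = 128, resolution = f_s/N = 12000/128 = 375/4 Hz
Zero-padded DFT: N = 2048, resolution = f_s/N = 12000/2048 = 375/64 Hz
Zero-padding interpolates the spectrum (finer frequency grid)
but does NOT improve the true spectral resolution (ability to resolve close frequencies).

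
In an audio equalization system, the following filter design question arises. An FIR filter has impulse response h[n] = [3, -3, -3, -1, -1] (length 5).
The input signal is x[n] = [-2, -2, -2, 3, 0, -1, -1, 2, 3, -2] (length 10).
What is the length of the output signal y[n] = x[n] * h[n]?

For linear convolution, the output length is:
len(y) = len(x) + len(h) - 1 = 10 + 5 - 1 = 14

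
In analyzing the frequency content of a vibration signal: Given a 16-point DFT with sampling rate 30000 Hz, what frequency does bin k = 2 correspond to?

The frequency of DFT bin k is: f_k = k * f_s / N
f_2 = 2 * 30000 / 16 = 3750 Hz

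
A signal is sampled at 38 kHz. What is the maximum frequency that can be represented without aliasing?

The maximum frequency that can be represented without aliasing
is the Nyquist frequency: f_max = f_s / 2 = 38 kHz / 2 = 19 kHz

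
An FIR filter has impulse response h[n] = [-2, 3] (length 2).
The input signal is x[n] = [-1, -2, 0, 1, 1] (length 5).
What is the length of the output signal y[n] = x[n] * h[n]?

For linear convolution, the output length is:
len(y) = len(x) + len(h) - 1 = 5 + 2 - 1 = 6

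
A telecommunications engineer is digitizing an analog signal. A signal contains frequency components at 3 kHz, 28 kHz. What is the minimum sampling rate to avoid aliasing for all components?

The highest frequency component is f_max = 28 kHz.
Nyquist rate = 2 * f_max = 2 * 28 kHz = 56 kHz.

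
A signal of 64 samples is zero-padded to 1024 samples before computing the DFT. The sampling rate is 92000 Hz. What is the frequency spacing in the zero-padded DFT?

Original DFT: N = 64, resolution = f_s/N = 92000/64 = 2875/2 Hz
Zero-padded DFT: N = 1024, resolution = f_s/N = 92000/1024 = 2875/32 Hz
Zero-padding interpolates the spectrum (finer frequency grid)
but does NOT improve the true spectral resolution (ability to resolve close frequencies).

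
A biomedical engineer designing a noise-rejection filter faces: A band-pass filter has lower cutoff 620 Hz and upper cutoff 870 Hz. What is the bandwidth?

Bandwidth = f_high - f_low
= 870 Hz - 620 Hz = 250 Hz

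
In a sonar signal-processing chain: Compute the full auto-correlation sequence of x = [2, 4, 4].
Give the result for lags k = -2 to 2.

r_xx[k] = sum_m x[m]*x[m+k], indexed from 0, for k = -2 to 2:
  r_xx[-2] = x[2]*x[0] = 8
  r_xx[-1] = x[1]*x[0] + x[2]*x[1] = 24
  r_xx[0] = x[0]*x[0] + x[1]*x[1] + x[2]*x[2] = 36
  r_xx[1] = x[0]*x[1] + x[1]*x[2] = 24
  r_xx[2] = x[0]*x[2] = 8
r_xx = [8, 24, 36, 24, 8]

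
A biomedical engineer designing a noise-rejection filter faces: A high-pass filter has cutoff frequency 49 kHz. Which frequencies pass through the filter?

A high-pass filter passes all frequencies above the cutoff frequency 49 kHz and attenuates lower frequencies.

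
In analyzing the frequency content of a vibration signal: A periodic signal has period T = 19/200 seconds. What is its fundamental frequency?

The fundamental frequency is the reciprocal of the period.
f = 1/T = 1/(19/200) = 200/19 Hz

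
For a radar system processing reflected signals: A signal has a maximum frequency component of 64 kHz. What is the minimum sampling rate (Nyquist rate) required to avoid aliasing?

By the Nyquist-Shannon sampling theorem,
the minimum sampling rate (Nyquist rate) must be at least 2 * f_max.
Nyquist rate = 2 * 64 kHz = 128 kHz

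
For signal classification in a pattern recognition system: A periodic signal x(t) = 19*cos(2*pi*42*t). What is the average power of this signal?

Average power of A*cos(wt) is A^2/2.
P = 19^2 / 2 = 361/2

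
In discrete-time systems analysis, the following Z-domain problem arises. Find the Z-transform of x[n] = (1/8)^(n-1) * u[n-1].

Time-shifting property: if X(z) = Z{x[n]}, then Z{x[n-d]} = z^(-d) * X(z)
X(z) = z/(z - 1/8) for x[n] = (1/8)^n * u[n]
Z{x[n-1]} = z^(-1) * z/(z - 1/8) = 1/(z - 1/8)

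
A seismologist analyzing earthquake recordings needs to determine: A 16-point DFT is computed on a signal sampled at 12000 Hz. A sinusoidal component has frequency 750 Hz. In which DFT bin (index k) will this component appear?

DFT frequency resolution = f_s/N = 12000/16 = 750 Hz
Bin index k = f_signal / resolution = 750 / 750 = 1
The signal frequency 750 Hz falls in DFT bin k = 1.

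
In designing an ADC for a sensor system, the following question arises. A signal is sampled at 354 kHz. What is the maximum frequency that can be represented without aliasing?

The maximum frequency that can be represented without aliasing
is the Nyquist frequency: f_max = f_s / 2 = 354 kHz / 2 = 177 kHz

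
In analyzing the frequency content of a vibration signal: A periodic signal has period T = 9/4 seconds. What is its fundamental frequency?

The fundamental frequency is the reciprocal of the period.
f = 1/T = 1/(9/4) = 4/9 Hz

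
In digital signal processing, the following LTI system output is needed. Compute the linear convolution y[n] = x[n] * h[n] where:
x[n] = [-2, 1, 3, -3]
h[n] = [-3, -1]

y[n] = sum_k x[k]*h[n-k]. Output length = len(x) + len(h) - 1 = 4 + 2 - 1 = 5.
y[0] = -2*-3 = 6
y[1] = 1*-3 + -2*-1 = -1
y[2] = 3*-3 + 1*-1 = -10
y[3] = -3*-3 + 3*-1 = 6
y[4] = -3*-1 = 3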